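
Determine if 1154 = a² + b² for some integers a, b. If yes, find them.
23² + 25² (a=23, b=25)

Factorization: 1154 = 2 × 577
By Fermat: n is sum of two squares iff every prime p ≡ 3 (mod 4) appears to even power.
All primes ≡ 3 (mod 4) appear to even power.
Search a = 0, 1, 2, … for 1154 - a² a perfect square: first hit at a = 23: 1154 - 529 = 625 = 25².
1154 = 23² + 25² = 529 + 625 ✓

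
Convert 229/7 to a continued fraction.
[32; 1, 2, 2]

Euclidean algorithm steps:
229 = 32 × 7 + 5
7 = 1 × 5 + 2
5 = 2 × 2 + 1
2 = 2 × 1 + 0
Continued fraction: [32; 1, 2, 2]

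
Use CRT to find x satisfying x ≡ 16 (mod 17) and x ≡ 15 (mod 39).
288

Using Chinese Remainder Theorem:
M = 17 × 39 = 663
M1 = 39, M2 = 17
y1 = 39^(-1) mod 17 = 7
y2 = 17^(-1) mod 39 = 23
x = (16×39×7 + 15×17×23) mod 663 = 288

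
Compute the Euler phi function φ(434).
180

434 = 2 × 7 × 31
φ(n) = n × ∏(1 - 1/p) for each prime p dividing n
φ(434) = 434 × (1 - 1/2) × (1 - 1/7) × (1 - 1/31) = 180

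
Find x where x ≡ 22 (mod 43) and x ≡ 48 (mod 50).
1398

Using Chinese Remainder Theorem:
M = 43 × 50 = 2150
M1 = 50, M2 = 43
y1 = 50^(-1) mod 43 = 37
y2 = 43^(-1) mod 50 = 7
x = (22×50×37 + 48×43×7) mod 2150 = 1398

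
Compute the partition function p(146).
27517052599

p(n) counts ways to write n as a sum of positive integers (order ignored).
Euler's pentagonal recurrence: p(k) = p(k-1) + p(k-2) - p(k-5) - p(k-7) + p(k-12) + p(k-15) - ... (offsets j(3j∓1)/2, signs ++--, p(0)=1, p(<0)=0).
DP table for k = 0..145: p(0)=1, p(1)=1, p(2)=2, p(3)=3, p(4)=5, p(5)=7, p(6)=11, p(7)=15, p(8)=22, p(9)=30, p(10)=42, p(11)=56, p(12)=77, p(13)=101, p(14)=135, p(15)=176, p(16)=231, p(17)=297, p(18)=385, p(19)=490, p(20)=627, p(21)=792, p(22)=1002, p(23)=1255, p(24)=1575, p(25)=1958, p(26)=2436, p(27)=3010, p(28)=3718, p(29)=4565, p(30)=5604, p(31)=6842, p(32)=8349, p(33)=10143, p(34)=12310, p(35)=14883, p(36)=17977, p(37)=21637, p(38)=26015, p(39)=31185, p(40)=37338, p(41)=44583, p(42)=53174, p(43)=63261, p(44)=75175, p(45)=89134, p(46)=105558, p(47)=124754, p(48)=147273, p(49)=173525, p(50)=204226, p(51)=239943, p(52)=281589, p(53)=329931, p(54)=386155, p(55)=451276, p(56)=526823, p(57)=614154, p(58)=715220, p(59)=831820, p(60)=966467, p(61)=1121505, p(62)=1300156, p(63)=1505499, p(64)=1741630, p(65)=2012558, p(66)=2323520, p(67)=2679689, p(68)=3087735, p(69)=3554345, p(70)=4087968, p(71)=4697205, p(72)=5392783, p(73)=6185689, p(74)=7089500, p(75)=8118264, p(76)=9289091, p(77)=10619863, p(78)=12132164, p(79)=13848650, p(80)=15796476, p(81)=18004327, p(82)=20506255, p(83)=23338469, p(84)=26543660, p(85)=30167357, p(86)=34262962, p(87)=38887673, p(88)=44108109, p(89)=49995925, p(90)=56634173, p(91)=64112359, p(92)=72533807, p(93)=82010177, p(94)=92669720, p(95)=104651419, p(96)=118114304, p(97)=133230930, p(98)=150198136, p(99)=169229875, p(100)=190569292, p(101)=214481126, p(102)=241265379, p(103)=271248950, p(104)=304801365, p(105)=342325709, p(106)=384276336, p(107)=431149389, p(108)=483502844, p(109)=541946240, p(110)=607163746, p(111)=679903203, p(112)=761002156, p(113)=851376628, p(114)=952050665, p(115)=1064144451, p(116)=1188908248, p(117)=1327710076, p(118)=1482074143, p(119)=1653668665, p(120)=1844349560, p(121)=2056148051, p(122)=2291320912, p(123)=2552338241, p(124)=2841940500, p(125)=3163127352, p(126)=3519222692, p(127)=3913864295, p(128)=4351078600, p(129)=4835271870, p(130)=5371315400, p(131)=5964539504, p(132)=6620830889, p(133)=7346629512, p(134)=8149040695, p(135)=9035836076, p(136)=10015581680, p(137)=11097645016, p(138)=12292341831, p(139)=13610949895, p(140)=15065878135, p(141)=16670689208, p(142)=18440293320, p(143)=20390982757, p(144)=22540654445, p(145)=24908858009.
Final step: p(146) = p(145) + p(144) - p(141) - p(139) + p(134) + p(131) - p(124) - p(120) + p(111) + p(106) - p(95) - p(89) + p(76) + p(69) - p(54) - p(46) + p(29) + p(20) - p(1)
= 24908858009 + 22540654445 - 16670689208 - 13610949895 + 8149040695 + 5964539504 - 2841940500 - 1844349560 + 679903203 + 384276336 - 104651419 - 49995925 + 9289091 + 3554345 - 386155 - 105558 + 4565 + 627 - 1
= 27517052599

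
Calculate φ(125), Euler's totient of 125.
100

125 = 5^3
φ(n) = n × ∏(1 - 1/p) for each prime p dividing n
φ(125) = 125 × (1 - 1/5) = 100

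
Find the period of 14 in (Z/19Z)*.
18

19 is prime, so ord(14) divides φ(19) = 18.
Divisors of 18: 1, 2, 3, 6, 9, 18.
Repeated squaring: 14^1 ≡ 14, 14^2 ≡ 6, 14^4 ≡ 17, 14^8 ≡ 4, 14^16 ≡ 16 (mod 19).
Test 14^d mod 19 for each divisor d in increasing order:
14^1 ≡ 14
14^2 ≡ 6
14^3 = 14^2·14^1 ≡ 8
14^6 = 14^4·14^2 ≡ 7
14^9 = 14^8·14^1 ≡ 18
14^18 = 14^16·14^2 ≡ 1  ← first divisor giving 1
The order is 18.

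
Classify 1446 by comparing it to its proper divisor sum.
abundant

Proper divisors of 1446: sum = 1 + 2 + 3 + 6 + 241 + 482 + 723 = 1458
Since 1458 > 1446, 1446 is abundant.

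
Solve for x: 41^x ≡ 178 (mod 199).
88

Baby-step giant-step with step n = ⌈√199⌉ = 15.
Baby steps 41^j mod 199 (j:value) for j=0..14: 0:1, 1:41, 2:89, 3:67, 4:160, 5:192, 6:111, 7:173, 8:128, 9:74, 10:49, 11:19, 12:182, 13:99, 14:79.
Giant-step multiplier: 41^(-15) ≡ 41^(198-15) = 41^183 ≡ 76 (mod 199).
Giant steps γ_i = 178·76^i mod 199: γ_0=178, γ_1=195, γ_2=94, γ_3=179, γ_4=72, γ_5=99 (in table at j=13).
x = i·n + j = 5·15 + 13 = 88.
Check: 41^88 ≡ 178 (mod 199).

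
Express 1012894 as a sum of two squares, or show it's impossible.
Not possible

Factorization: 1012894 = 2 × 17 × 31^3
By Fermat: n is sum of two squares iff every prime p ≡ 3 (mod 4) appears to even power.
Prime(s) ≡ 3 (mod 4) with odd exponent: [(31, 3)]
Therefore 1012894 cannot be expressed as a² + b².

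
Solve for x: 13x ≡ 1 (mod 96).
37

gcd(13, 96) = 1, so the inverse exists.
Extended Euclidean algorithm on (96, 13):
96 = 7 × 13 + 5  ⟹  5 = (1)·96 + (-7)·13
13 = 2 × 5 + 3  ⟹  3 = (-2)·96 + (15)·13
5 = 1 × 3 + 2  ⟹  2 = (3)·96 + (-22)·13
3 = 1 × 2 + 1  ⟹  1 = (-5)·96 + (37)·13
So (37)·13 ≡ 1 (mod 96), i.e. 13^(-1) ≡ 37 (mod 96).
Check: 13 × 37 = 481 ≡ 1 (mod 96)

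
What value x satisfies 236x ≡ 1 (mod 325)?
241

gcd(236, 325) = 1, so the inverse exists.
Extended Euclidean algorithm on (325, 236):
325 = 1 × 236 + 89  ⟹  89 = (1)·325 + (-1)·236
236 = 2 × 89 + 58  ⟹  58 = (-2)·325 + (3)·236
89 = 1 × 58 + 31  ⟹  31 = (3)·325 + (-4)·236
58 = 1 × 31 + 27  ⟹  27 = (-5)·325 + (7)·236
31 = 1 × 27 + 4  ⟹  4 = (8)·325 + (-11)·236
27 = 6 × 4 + 3  ⟹  3 = (-53)·325 + (73)·236
4 = 1 × 3 + 1  ⟹  1 = (61)·325 + (-84)·236
So (-84)·236 ≡ 1 (mod 325), i.e. 236^(-1) ≡ -84 ≡ 241 (mod 325).
Check: 236 × 241 = 56876 ≡ 1 (mod 325)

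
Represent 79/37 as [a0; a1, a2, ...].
[2; 7, 2, 2]

Euclidean algorithm steps:
79 = 2 × 37 + 5
37 = 7 × 5 + 2
5 = 2 × 2 + 1
2 = 2 × 1 + 0
Continued fraction: [2; 7, 2, 2]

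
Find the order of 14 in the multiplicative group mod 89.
88

89 is prime, so ord(14) divides φ(89) = 88.
Divisors of 88: 1, 2, 4, 8, 11, 22, 44, 88.
Repeated squaring: 14^1 ≡ 14, 14^2 ≡ 18, 14^4 ≡ 57, 14^8 ≡ 45, 14^16 ≡ 67, 14^32 ≡ 39, 14^64 ≡ 8 (mod 89).
Test 14^d mod 89 for each divisor d in increasing order:
14^1 ≡ 14
14^2 ≡ 18
14^4 ≡ 57
14^8 ≡ 45
14^11 = 14^8·14^2·14^1 ≡ 37
14^22 = 14^16·14^4·14^2 ≡ 34
14^44 = 14^32·14^8·14^4 ≡ 88
14^88 = 14^64·14^16·14^8 ≡ 1  ← first divisor giving 1
The order is 88.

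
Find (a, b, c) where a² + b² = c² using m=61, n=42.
(1957, 5124, 5485)

Euclid's formula: a = m² - n², b = 2mn, c = m² + n²
m = 61, n = 42
a = 61² - 42² = 3721 - 1764 = 1957
b = 2 × 61 × 42 = 5124
c = 61² + 42² = 3721 + 1764 = 5485
Verification: 1957² + 5124² = 3829849 + 26255376 = 30085225 = 5485² ✓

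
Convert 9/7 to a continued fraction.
[1; 3, 2]

Euclidean algorithm steps:
9 = 1 × 7 + 2
7 = 3 × 2 + 1
2 = 2 × 1 + 0
Continued fraction: [1; 3, 2]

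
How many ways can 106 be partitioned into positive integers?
384276336

p(n) counts ways to write n as a sum of positive integers (order ignored).
Euler's pentagonal recurrence: p(k) = p(k-1) + p(k-2) - p(k-5) - p(k-7) + p(k-12) + p(k-15) - ... (offsets j(3j∓1)/2, signs ++--, p(0)=1, p(<0)=0).
DP table for k = 0..105: p(0)=1, p(1)=1, p(2)=2, p(3)=3, p(4)=5, p(5)=7, p(6)=11, p(7)=15, p(8)=22, p(9)=30, p(10)=42, p(11)=56, p(12)=77, p(13)=101, p(14)=135, p(15)=176, p(16)=231, p(17)=297, p(18)=385, p(19)=490, p(20)=627, p(21)=792, p(22)=1002, p(23)=1255, p(24)=1575, p(25)=1958, p(26)=2436, p(27)=3010, p(28)=3718, p(29)=4565, p(30)=5604, p(31)=6842, p(32)=8349, p(33)=10143, p(34)=12310, p(35)=14883, p(36)=17977, p(37)=21637, p(38)=26015, p(39)=31185, p(40)=37338, p(41)=44583, p(42)=53174, p(43)=63261, p(44)=75175, p(45)=89134, p(46)=105558, p(47)=124754, p(48)=147273, p(49)=173525, p(50)=204226, p(51)=239943, p(52)=281589, p(53)=329931, p(54)=386155, p(55)=451276, p(56)=526823, p(57)=614154, p(58)=715220, p(59)=831820, p(60)=966467, p(61)=1121505, p(62)=1300156, p(63)=1505499, p(64)=1741630, p(65)=2012558, p(66)=2323520, p(67)=2679689, p(68)=3087735, p(69)=3554345, p(70)=4087968, p(71)=4697205, p(72)=5392783, p(73)=6185689, p(74)=7089500, p(75)=8118264, p(76)=9289091, p(77)=10619863, p(78)=12132164, p(79)=13848650, p(80)=15796476, p(81)=18004327, p(82)=20506255, p(83)=23338469, p(84)=26543660, p(85)=30167357, p(86)=34262962, p(87)=38887673, p(88)=44108109, p(89)=49995925, p(90)=56634173, p(91)=64112359, p(92)=72533807, p(93)=82010177, p(94)=92669720, p(95)=104651419, p(96)=118114304, p(97)=133230930, p(98)=150198136, p(99)=169229875, p(100)=190569292, p(101)=214481126, p(102)=241265379, p(103)=271248950, p(104)=304801365, p(105)=342325709.
Final step: p(106) = p(105) + p(104) - p(101) - p(99) + p(94) + p(91) - p(84) - p(80) + p(71) + p(66) - p(55) - p(49) + p(36) + p(29) - p(14) - p(6)
= 342325709 + 304801365 - 214481126 - 169229875 + 92669720 + 64112359 - 26543660 - 15796476 + 4697205 + 2323520 - 451276 - 173525 + 17977 + 4565 - 135 - 11
= 384276336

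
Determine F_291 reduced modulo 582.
386

Matrix identity: Q^n = [[F_(n+1), F_n], [F_n, F_(n-1)]] with Q = [[1,1],[1,0]].
n = 291 = 100100011₂. Square-and-multiply, entries mod 582:
Q^1 = [[1,1],[1,0]]
Q^2 = (Q^1)² = [[2,1],[1,1]]
Q^4 = (Q^2)² = [[5,3],[3,2]]
Q^9 = (Q^4)²·Q = [[55,34],[34,21]]
Q^18 = (Q^9)² = [[107,256],[256,433]]
Q^36 = (Q^18)² = [[161,306],[306,437]]
Q^72 = (Q^36)² = [[247,240],[240,7]]
Q^145 = (Q^72)²·Q = [[313,463],[463,432]]
Q^291 = (Q^145)²·Q = [[195,386],[386,391]]
F_291 mod 582 = Q^291[0][1] = 386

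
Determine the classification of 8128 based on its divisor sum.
perfect

Proper divisors of 8128: sum = 1 + 2 + 4 + 8 + 16 + 32 + 64 + 127 + 254 + 508 + 1016 + 2032 + 4064 = 8128
Since 8128 = 8128, 8128 is perfect.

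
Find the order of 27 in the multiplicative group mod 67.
22

67 is prime, so ord(27) divides φ(67) = 66.
Divisors of 66: 1, 2, 3, 6, 11, 22, 33, 66.
Repeated squaring: 27^1 ≡ 27, 27^2 ≡ 59, 27^4 ≡ 64, 27^8 ≡ 9, 27^16 ≡ 14, 27^32 ≡ 62, 27^64 ≡ 25 (mod 67).
Test 27^d mod 67 for each divisor d in increasing order:
27^1 ≡ 27
27^2 ≡ 59
27^3 = 27^2·27^1 ≡ 52
27^6 = 27^4·27^2 ≡ 24
27^11 = 27^8·27^2·27^1 ≡ 66
27^22 = 27^16·27^4·27^2 ≡ 1  ← first divisor giving 1
The order is 22.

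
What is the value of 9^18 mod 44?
25

Repeated squaring. Binary of 18 = 10010.
9^1 ≡ 9 (mod 44); 9^2 ≡ 37 (mod 44); 9^4 ≡ 5 (mod 44); 9^8 ≡ 25 (mod 44); 9^16 ≡ 9 (mod 44)
9^18 = 9^2 × 9^16 ≡ 25 (mod 44)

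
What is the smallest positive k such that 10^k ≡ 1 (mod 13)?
6

13 is prime, so ord(10) divides φ(13) = 12.
Divisors of 12: 1, 2, 3, 4, 6, 12.
Repeated squaring: 10^1 ≡ 10, 10^2 ≡ 9, 10^4 ≡ 3, 10^8 ≡ 9 (mod 13).
Test 10^d mod 13 for each divisor d in increasing order:
10^1 ≡ 10
10^2 ≡ 9
10^3 = 10^2·10^1 ≡ 12
10^4 ≡ 3
10^6 = 10^4·10^2 ≡ 1  ← first divisor giving 1
The order is 6.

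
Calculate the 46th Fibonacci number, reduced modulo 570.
473

Matrix identity: Q^n = [[F_(n+1), F_n], [F_n, F_(n-1)]] with Q = [[1,1],[1,0]].
n = 46 = 101110₂. Square-and-multiply, entries mod 570:
Q^1 = [[1,1],[1,0]]
Q^2 = (Q^1)² = [[2,1],[1,1]]
Q^5 = (Q^2)²·Q = [[8,5],[5,3]]
Q^11 = (Q^5)²·Q = [[144,89],[89,55]]
Q^23 = (Q^11)²·Q = [[198,157],[157,41]]
Q^46 = (Q^23)² = [[13,473],[473,110]]
F_46 mod 570 = Q^46[0][1] = 473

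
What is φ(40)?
16

40 = 2^3 × 5
φ(n) = n × ∏(1 - 1/p) for each prime p dividing n
φ(40) = 40 × (1 - 1/2) × (1 - 1/5) = 16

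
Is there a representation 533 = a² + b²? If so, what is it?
2² + 23² (a=2, b=23)

Factorization: 533 = 13 × 41
By Fermat: n is sum of two squares iff every prime p ≡ 3 (mod 4) appears to even power.
All primes ≡ 3 (mod 4) appear to even power.
Search a = 0, 1, 2, … for 533 - a² a perfect square: first hit at a = 2: 533 - 4 = 529 = 23².
533 = 2² + 23² = 4 + 529 ✓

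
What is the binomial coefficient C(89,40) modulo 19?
12

Using Lucas' theorem:
Write n=89 and k=40 in base 19:
n in base 19: [4, 13]
k in base 19: [2, 2]
C(89,40) mod 19 = ∏ C(n_i, k_i) mod 19
Digit binomials (mod 19): C(4,2) = 6; C(13,2) = 78 ≡ 2
Product: 6 × 2 = 12 ≡ 12 (mod 19)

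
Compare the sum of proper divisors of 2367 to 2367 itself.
deficient

Proper divisors of 2367: sum = 1 + 3 + 9 + 263 + 789 = 1065
Since 1065 < 2367, 2367 is deficient.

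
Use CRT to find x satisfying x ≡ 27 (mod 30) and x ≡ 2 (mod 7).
177

Using Chinese Remainder Theorem:
M = 30 × 7 = 210
M1 = 7, M2 = 30
y1 = 7^(-1) mod 30 = 13
y2 = 30^(-1) mod 7 = 4
x = (27×7×13 + 2×30×4) mod 210 = 177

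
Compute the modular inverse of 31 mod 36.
7

gcd(31, 36) = 1, so the inverse exists.
Extended Euclidean algorithm on (36, 31):
36 = 1 × 31 + 5  ⟹  5 = (1)·36 + (-1)·31
31 = 6 × 5 + 1  ⟹  1 = (-6)·36 + (7)·31
So (7)·31 ≡ 1 (mod 36), i.e. 31^(-1) ≡ 7 (mod 36).
Check: 31 × 7 = 217 ≡ 1 (mod 36)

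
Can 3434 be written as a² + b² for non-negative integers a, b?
25² + 53² (a=25, b=53)

Factorization: 3434 = 2 × 17 × 101
By Fermat: n is sum of two squares iff every prime p ≡ 3 (mod 4) appears to even power.
All primes ≡ 3 (mod 4) appear to even power.
Search a = 0, 1, 2, … for 3434 - a² a perfect square: first hit at a = 25: 3434 - 625 = 2809 = 53².
3434 = 25² + 53² = 625 + 2809 ✓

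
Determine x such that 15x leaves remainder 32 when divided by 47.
x ≡ 46 (mod 47)

gcd(15, 47) = 1, which divides 32, so solutions exist.
Find 15^(-1) mod 47 by the extended Euclidean algorithm:
47 = 3 × 15 + 2  ⟹  2 = (1)·47 + (-3)·15
15 = 7 × 2 + 1  ⟹  1 = (-7)·47 + (22)·15
So (22)·15 ≡ 1 (mod 47), i.e. 15^(-1) ≡ 22 (mod 47).
x ≡ 22 × 32 = 704 ≡ 46 (mod 47).
Check: 15 × 46 = 690 ≡ 32 (mod 47).
Unique solution: x ≡ 46 (mod 47)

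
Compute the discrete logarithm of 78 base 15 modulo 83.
4

Baby-step giant-step with step n = ⌈√83⌉ = 10.
Baby steps 15^j mod 83 (j:value) for j=0..9: 0:1, 1:15, 2:59, 3:55, 4:78, 5:8, 6:37, 7:57, 8:25, 9:43.
h = 78 is already in the table at j=4, so x = 4.
Check: 15^4 ≡ 78 (mod 83).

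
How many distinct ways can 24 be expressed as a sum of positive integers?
1575

p(n) counts ways to write n as a sum of positive integers (order ignored).
Euler's pentagonal recurrence: p(k) = p(k-1) + p(k-2) - p(k-5) - p(k-7) + p(k-12) + p(k-15) - ... (offsets j(3j∓1)/2, signs ++--, p(0)=1, p(<0)=0).
DP table for k = 0..23: p(0)=1, p(1)=1, p(2)=2, p(3)=3, p(4)=5, p(5)=7, p(6)=11, p(7)=15, p(8)=22, p(9)=30, p(10)=42, p(11)=56, p(12)=77, p(13)=101, p(14)=135, p(15)=176, p(16)=231, p(17)=297, p(18)=385, p(19)=490, p(20)=627, p(21)=792, p(22)=1002, p(23)=1255.
Final step: p(24) = p(23) + p(22) - p(19) - p(17) + p(12) + p(9) - p(2)
= 1255 + 1002 - 490 - 297 + 77 + 30 - 2
= 1575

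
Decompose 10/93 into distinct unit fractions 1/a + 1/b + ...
1/10 + 1/133 + 1/123690

Greedy algorithm:
10/93: ceiling(93/10) = 10, use 1/10
7/930: ceiling(930/7) = 133, use 1/133
1/123690: ceiling(123690/1) = 123690, use 1/123690
Result: 10/93 = 1/10 + 1/133 + 1/123690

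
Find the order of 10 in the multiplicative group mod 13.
6

13 is prime, so ord(10) divides φ(13) = 12.
Divisors of 12: 1, 2, 3, 4, 6, 12.
Repeated squaring: 10^1 ≡ 10, 10^2 ≡ 9, 10^4 ≡ 3, 10^8 ≡ 9 (mod 13).
Test 10^d mod 13 for each divisor d in increasing order:
10^1 ≡ 10
10^2 ≡ 9
10^3 = 10^2·10^1 ≡ 12
10^4 ≡ 3
10^6 = 10^4·10^2 ≡ 1  ← first divisor giving 1
The order is 6.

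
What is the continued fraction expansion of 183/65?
[2; 1, 4, 2, 2, 2]

Euclidean algorithm steps:
183 = 2 × 65 + 53
65 = 1 × 53 + 12
53 = 4 × 12 + 5
12 = 2 × 5 + 2
5 = 2 × 2 + 1
2 = 2 × 1 + 0
Continued fraction: [2; 1, 4, 2, 2, 2]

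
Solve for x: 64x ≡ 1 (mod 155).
109

gcd(64, 155) = 1, so the inverse exists.
Extended Euclidean algorithm on (155, 64):
155 = 2 × 64 + 27  ⟹  27 = (1)·155 + (-2)·64
64 = 2 × 27 + 10  ⟹  10 = (-2)·155 + (5)·64
27 = 2 × 10 + 7  ⟹  7 = (5)·155 + (-12)·64
10 = 1 × 7 + 3  ⟹  3 = (-7)·155 + (17)·64
7 = 2 × 3 + 1  ⟹  1 = (19)·155 + (-46)·64
So (-46)·64 ≡ 1 (mod 155), i.e. 64^(-1) ≡ -46 ≡ 109 (mod 155).
Check: 64 × 109 = 6976 ≡ 1 (mod 155)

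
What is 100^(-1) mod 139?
57

gcd(100, 139) = 1, so the inverse exists.
Extended Euclidean algorithm on (139, 100):
139 = 1 × 100 + 39  ⟹  39 = (1)·139 + (-1)·100
100 = 2 × 39 + 22  ⟹  22 = (-2)·139 + (3)·100
39 = 1 × 22 + 17  ⟹  17 = (3)·139 + (-4)·100
22 = 1 × 17 + 5  ⟹  5 = (-5)·139 + (7)·100
17 = 3 × 5 + 2  ⟹  2 = (18)·139 + (-25)·100
5 = 2 × 2 + 1  ⟹  1 = (-41)·139 + (57)·100
So (57)·100 ≡ 1 (mod 139), i.e. 100^(-1) ≡ 57 (mod 139).
Check: 100 × 57 = 5700 ≡ 1 (mod 139)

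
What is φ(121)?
110

121 = 11^2
φ(n) = n × ∏(1 - 1/p) for each prime p dividing n
φ(121) = 121 × (1 - 1/11) = 110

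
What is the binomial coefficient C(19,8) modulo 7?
3

Using Lucas' theorem:
Write n=19 and k=8 in base 7:
n in base 7: [2, 5]
k in base 7: [1, 1]
C(19,8) mod 7 = ∏ C(n_i, k_i) mod 7
Digit binomials (mod 7): C(2,1) = 2; C(5,1) = 5
Product: 2 × 5 = 10 ≡ 3 (mod 7)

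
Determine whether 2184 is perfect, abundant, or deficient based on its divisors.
abundant

Proper divisors of 2184: sum = 1 + 2 + 3 + 4 + 6 + 7 + 8 + 12 + ... + 364 + 546 + 728 + 1092 (31 divisors) = 4536
Since 4536 > 2184, 2184 is abundant.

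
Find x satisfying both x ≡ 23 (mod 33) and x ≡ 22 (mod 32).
1046

Using Chinese Remainder Theorem:
M = 33 × 32 = 1056
M1 = 32, M2 = 33
y1 = 32^(-1) mod 33 = 32
y2 = 33^(-1) mod 32 = 1
x = (23×32×32 + 22×33×1) mod 1056 = 1046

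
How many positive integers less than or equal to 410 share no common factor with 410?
160

410 = 2 × 5 × 41
φ(n) = n × ∏(1 - 1/p) for each prime p dividing n
φ(410) = 410 × (1 - 1/2) × (1 - 1/5) × (1 - 1/41) = 160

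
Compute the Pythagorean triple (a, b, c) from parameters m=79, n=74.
(765, 11692, 11717)

Euclid's formula: a = m² - n², b = 2mn, c = m² + n²
m = 79, n = 74
a = 79² - 74² = 6241 - 5476 = 765
b = 2 × 79 × 74 = 11692
c = 79² + 74² = 6241 + 5476 = 11717
Verification: 765² + 11692² = 585225 + 136702864 = 137288089 = 11717² ✓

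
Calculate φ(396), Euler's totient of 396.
120

396 = 2^2 × 3^2 × 11
φ(n) = n × ∏(1 - 1/p) for each prime p dividing n
φ(396) = 396 × (1 - 1/2) × (1 - 1/3) × (1 - 1/11) = 120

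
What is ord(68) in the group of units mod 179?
89

179 is prime, so ord(68) divides φ(179) = 178.
Divisors of 178: 1, 2, 89, 178.
Repeated squaring: 68^1 ≡ 68, 68^2 ≡ 149, 68^4 ≡ 5, 68^8 ≡ 25, 68^16 ≡ 88, 68^32 ≡ 47, 68^64 ≡ 61, 68^128 ≡ 141 (mod 179).
Test 68^d mod 179 for each divisor d in increasing order:
68^1 ≡ 68
68^2 ≡ 149
68^89 = 68^64·68^16·68^8·68^1 ≡ 1  ← first divisor giving 1
The order is 89.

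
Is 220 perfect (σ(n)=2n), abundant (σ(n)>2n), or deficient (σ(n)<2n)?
abundant

Proper divisors of 220: sum = 1 + 2 + 4 + 5 + 10 + 11 + 20 + 22 + 44 + 55 + 110 = 284
Since 284 > 220, 220 is abundant.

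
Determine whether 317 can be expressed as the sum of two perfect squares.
11² + 14² (a=11, b=14)

Factorization: 317 = 317
By Fermat: n is sum of two squares iff every prime p ≡ 3 (mod 4) appears to even power.
All primes ≡ 3 (mod 4) appear to even power.
Search a = 0, 1, 2, … for 317 - a² a perfect square: first hit at a = 11: 317 - 121 = 196 = 14².
317 = 11² + 14² = 121 + 196 ✓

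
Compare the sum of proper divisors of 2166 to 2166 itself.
abundant

Proper divisors of 2166: sum = 1 + 2 + 3 + 6 + 19 + 38 + 57 + 114 + 361 + 722 + 1083 = 2406
Since 2406 > 2166, 2166 is abundant.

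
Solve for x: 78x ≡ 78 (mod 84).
x ≡ 1 (mod 14)

gcd(78, 84) = 6, which divides 78, so solutions exist.
Divide through by 6: 13x ≡ 13 (mod 14).
Find 13^(-1) mod 14 by the extended Euclidean algorithm:
14 = 1 × 13 + 1  ⟹  1 = (1)·14 + (-1)·13
So (-1)·13 ≡ 1 (mod 14), i.e. 13^(-1) ≡ -1 ≡ 13 (mod 14).
x ≡ 13 × 13 = 169 ≡ 1 (mod 14).
Check: 78 × 1 = 78 ≡ 78 (mod 84).
x ≡ 1 (mod 14), giving 6 solutions mod 84.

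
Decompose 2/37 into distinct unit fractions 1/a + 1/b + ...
1/19 + 1/703

Greedy algorithm:
2/37: ceiling(37/2) = 19, use 1/19
1/703: ceiling(703/1) = 703, use 1/703
Result: 2/37 = 1/19 + 1/703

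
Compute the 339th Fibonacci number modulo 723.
140

Matrix identity: Q^n = [[F_(n+1), F_n], [F_n, F_(n-1)]] with Q = [[1,1],[1,0]].
n = 339 = 101010011₂. Square-and-multiply, entries mod 723:
Q^1 = [[1,1],[1,0]]
Q^2 = (Q^1)² = [[2,1],[1,1]]
Q^5 = (Q^2)²·Q = [[8,5],[5,3]]
Q^10 = (Q^5)² = [[89,55],[55,34]]
Q^21 = (Q^10)²·Q = [[359,101],[101,258]]
Q^42 = (Q^21)² = [[266,139],[139,127]]
Q^84 = (Q^42)² = [[425,402],[402,23]]
Q^169 = (Q^84)²·Q = [[319,250],[250,69]]
Q^339 = (Q^169)²·Q = [[258,140],[140,118]]
F_339 mod 723 = Q^339[0][1] = 140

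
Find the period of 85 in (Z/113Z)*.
14

113 is prime, so ord(85) divides φ(113) = 112.
Divisors of 112: 1, 2, 4, 7, 8, 14, 16, 28, 56, 112.
Repeated squaring: 85^1 ≡ 85, 85^2 ≡ 106, 85^4 ≡ 49, 85^8 ≡ 28, 85^16 ≡ 106, 85^32 ≡ 49, 85^64 ≡ 28 (mod 113).
Test 85^d mod 113 for each divisor d in increasing order:
85^1 ≡ 85
85^2 ≡ 106
85^4 ≡ 49
85^7 = 85^4·85^2·85^1 ≡ 112
85^8 ≡ 28
85^14 = 85^8·85^4·85^2 ≡ 1  ← first divisor giving 1
The order is 14.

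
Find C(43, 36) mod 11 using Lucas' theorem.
10

Using Lucas' theorem:
Write n=43 and k=36 in base 11:
n in base 11: [3, 10]
k in base 11: [3, 3]
C(43,36) mod 11 = ∏ C(n_i, k_i) mod 11
Digit binomials (mod 11): C(3,3) = 1; C(10,3) = 120 ≡ 10
Product: 1 × 10 = 10 ≡ 10 (mod 11)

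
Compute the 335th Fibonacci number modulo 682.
5

Matrix identity: Q^n = [[F_(n+1), F_n], [F_n, F_(n-1)]] with Q = [[1,1],[1,0]].
n = 335 = 101001111₂. Square-and-multiply, entries mod 682:
Q^1 = [[1,1],[1,0]]
Q^2 = (Q^1)² = [[2,1],[1,1]]
Q^5 = (Q^2)²·Q = [[8,5],[5,3]]
Q^10 = (Q^5)² = [[89,55],[55,34]]
Q^20 = (Q^10)² = [[34,627],[627,89]]
Q^41 = (Q^20)²·Q = [[144,89],[89,55]]
Q^83 = (Q^41)²·Q = [[674,13],[13,661]]
Q^167 = (Q^83)²·Q = [[538,233],[233,305]]
Q^335 = (Q^167)²·Q = [[8,5],[5,3]]
F_335 mod 682 = Q^335[0][1] = 5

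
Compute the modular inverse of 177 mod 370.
23

gcd(177, 370) = 1, so the inverse exists.
Extended Euclidean algorithm on (370, 177):
370 = 2 × 177 + 16  ⟹  16 = (1)·370 + (-2)·177
177 = 11 × 16 + 1  ⟹  1 = (-11)·370 + (23)·177
So (23)·177 ≡ 1 (mod 370), i.e. 177^(-1) ≡ 23 (mod 370).
Check: 177 × 23 = 4071 ≡ 1 (mod 370)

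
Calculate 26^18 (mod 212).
168

Repeated squaring. Binary of 18 = 10010.
26^1 ≡ 26 (mod 212); 26^2 ≡ 40 (mod 212); 26^4 ≡ 116 (mod 212); 26^8 ≡ 100 (mod 212); 26^16 ≡ 36 (mod 212)
26^18 = 26^2 × 26^16 ≡ 168 (mod 212)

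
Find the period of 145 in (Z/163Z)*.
81

163 is prime, so ord(145) divides φ(163) = 162.
Divisors of 162: 1, 2, 3, 6, 9, 18, 27, 54, 81, 162.
Repeated squaring: 145^1 ≡ 145, 145^2 ≡ 161, 145^4 ≡ 4, 145^8 ≡ 16, 145^16 ≡ 93, 145^32 ≡ 10, 145^64 ≡ 100, 145^128 ≡ 57 (mod 163).
Test 145^d mod 163 for each divisor d in increasing order:
145^1 ≡ 145
145^2 ≡ 161
145^3 = 145^2·145^1 ≡ 36
145^6 = 145^4·145^2 ≡ 155
145^9 = 145^8·145^1 ≡ 38
145^18 = 145^16·145^2 ≡ 140
145^27 = 145^16·145^8·145^2·145^1 ≡ 104
145^54 = 145^32·145^16·145^4·145^2 ≡ 58
145^81 = 145^64·145^16·145^1 ≡ 1  ← first divisor giving 1
The order is 81.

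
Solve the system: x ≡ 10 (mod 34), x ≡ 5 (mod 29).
962

Using Chinese Remainder Theorem:
M = 34 × 29 = 986
M1 = 29, M2 = 34
y1 = 29^(-1) mod 34 = 27
y2 = 34^(-1) mod 29 = 6
x = (10×29×27 + 5×34×6) mod 986 = 962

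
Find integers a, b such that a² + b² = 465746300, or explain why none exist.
Not possible

Factorization: 465746300 = 2^2 × 5^2 × 167^3
By Fermat: n is sum of two squares iff every prime p ≡ 3 (mod 4) appears to even power.
Prime(s) ≡ 3 (mod 4) with odd exponent: [(167, 3)]
Therefore 465746300 cannot be expressed as a² + b².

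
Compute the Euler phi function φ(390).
96

390 = 2 × 3 × 5 × 13
φ(n) = n × ∏(1 - 1/p) for each prime p dividing n
φ(390) = 390 × (1 - 1/2) × (1 - 1/3) × (1 - 1/5) × (1 - 1/13) = 96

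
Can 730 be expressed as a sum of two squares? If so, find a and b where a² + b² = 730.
1² + 27² (a=1, b=27)

Factorization: 730 = 2 × 5 × 73
By Fermat: n is sum of two squares iff every prime p ≡ 3 (mod 4) appears to even power.
All primes ≡ 3 (mod 4) appear to even power.
Search a = 0, 1, 2, … for 730 - a² a perfect square: first hit at a = 1: 730 - 1 = 729 = 27².
730 = 1² + 27² = 1 + 729 ✓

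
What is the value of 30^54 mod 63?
36

Repeated squaring. Binary of 54 = 110110.
30^1 ≡ 30 (mod 63); 30^2 ≡ 18 (mod 63); 30^4 ≡ 9 (mod 63); 30^8 ≡ 18 (mod 63); 30^16 ≡ 9 (mod 63); 30^32 ≡ 18 (mod 63)
30^54 = 30^2 × 30^4 × 30^16 × 30^32 ≡ 36 (mod 63)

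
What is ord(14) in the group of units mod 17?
16

17 is prime, so ord(14) divides φ(17) = 16.
Divisors of 16: 1, 2, 4, 8, 16.
Repeated squaring: 14^1 ≡ 14, 14^2 ≡ 9, 14^4 ≡ 13, 14^8 ≡ 16, 14^16 ≡ 1 (mod 17).
Test 14^d mod 17 for each divisor d in increasing order:
14^1 ≡ 14
14^2 ≡ 9
14^4 ≡ 13
14^8 ≡ 16
14^16 ≡ 1  ← first divisor giving 1
The order is 16.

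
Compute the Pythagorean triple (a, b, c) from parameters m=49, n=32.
(1377, 3136, 3425)

Euclid's formula: a = m² - n², b = 2mn, c = m² + n²
m = 49, n = 32
a = 49² - 32² = 2401 - 1024 = 1377
b = 2 × 49 × 32 = 3136
c = 49² + 32² = 2401 + 1024 = 3425
Verification: 1377² + 3136² = 1896129 + 9834496 = 11730625 = 3425² ✓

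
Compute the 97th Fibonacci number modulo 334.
33

Matrix identity: Q^n = [[F_(n+1), F_n], [F_n, F_(n-1)]] with Q = [[1,1],[1,0]].
n = 97 = 1100001₂. Square-and-multiply, entries mod 334:
Q^1 = [[1,1],[1,0]]
Q^3 = (Q^1)²·Q = [[3,2],[2,1]]
Q^6 = (Q^3)² = [[13,8],[8,5]]
Q^12 = (Q^6)² = [[233,144],[144,89]]
Q^24 = (Q^12)² = [[209,276],[276,267]]
Q^48 = (Q^24)² = [[285,114],[114,171]]
Q^97 = (Q^48)²·Q = [[247,33],[33,214]]
F_97 mod 334 = Q^97[0][1] = 33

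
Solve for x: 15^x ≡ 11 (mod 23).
7

Baby-step giant-step with step n = ⌈√23⌉ = 5.
Baby steps 15^j mod 23 (j:value) for j=0..4: 0:1, 1:15, 2:18, 3:17, 4:2.
Giant-step multiplier: 15^(-5) ≡ 15^(22-5) = 15^17 ≡ 10 (mod 23).
Giant steps γ_i = 11·10^i mod 23: γ_0=11, γ_1=18 (in table at j=2).
x = i·n + j = 1·5 + 2 = 7.
Check: 15^7 ≡ 11 (mod 23).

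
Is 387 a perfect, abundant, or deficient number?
deficient

Proper divisors of 387: sum = 1 + 3 + 9 + 43 + 129 = 185
Since 185 < 387, 387 is deficient.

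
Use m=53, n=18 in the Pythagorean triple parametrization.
(2485, 1908, 3133)

Euclid's formula: a = m² - n², b = 2mn, c = m² + n²
m = 53, n = 18
a = 53² - 18² = 2809 - 324 = 2485
b = 2 × 53 × 18 = 1908
c = 53² + 18² = 2809 + 324 = 3133
Verification: 2485² + 1908² = 6175225 + 3640464 = 9815689 = 3133² ✓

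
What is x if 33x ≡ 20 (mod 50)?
x ≡ 40 (mod 50)

gcd(33, 50) = 1, which divides 20, so solutions exist.
Find 33^(-1) mod 50 by the extended Euclidean algorithm:
50 = 1 × 33 + 17  ⟹  17 = (1)·50 + (-1)·33
33 = 1 × 17 + 16  ⟹  16 = (-1)·50 + (2)·33
17 = 1 × 16 + 1  ⟹  1 = (2)·50 + (-3)·33
So (-3)·33 ≡ 1 (mod 50), i.e. 33^(-1) ≡ -3 ≡ 47 (mod 50).
x ≡ 47 × 20 = 940 ≡ 40 (mod 50).
Check: 33 × 40 = 1320 ≡ 20 (mod 50).
Unique solution: x ≡ 40 (mod 50)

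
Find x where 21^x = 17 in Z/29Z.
21

Baby-step giant-step with step n = ⌈√29⌉ = 6.
Baby steps 21^j mod 29 (j:value) for j=0..5: 0:1, 1:21, 2:6, 3:10, 4:7, 5:2.
Giant-step multiplier: 21^(-6) ≡ 21^(28-6) = 21^22 ≡ 9 (mod 29).
Giant steps γ_i = 17·9^i mod 29: γ_0=17, γ_1=8, γ_2=14, γ_3=10 (in table at j=3).
x = i·n + j = 3·6 + 3 = 21.
Check: 21^21 ≡ 17 (mod 29).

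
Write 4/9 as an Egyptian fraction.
1/3 + 1/9

Greedy algorithm:
4/9: ceiling(9/4) = 3, use 1/3
1/9: ceiling(9/1) = 9, use 1/9
Result: 4/9 = 1/3 + 1/9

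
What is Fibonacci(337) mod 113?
108

Matrix identity: Q^n = [[F_(n+1), F_n], [F_n, F_(n-1)]] with Q = [[1,1],[1,0]].
n = 337 = 101010001₂. Square-and-multiply, entries mod 113:
Q^1 = [[1,1],[1,0]]
Q^2 = (Q^1)² = [[2,1],[1,1]]
Q^5 = (Q^2)²·Q = [[8,5],[5,3]]
Q^10 = (Q^5)² = [[89,55],[55,34]]
Q^21 = (Q^10)²·Q = [[83,98],[98,98]]
Q^42 = (Q^21)² = [[108,110],[110,111]]
Q^84 = (Q^42)² = [[34,21],[21,13]]
Q^168 = (Q^84)² = [[15,83],[83,45]]
Q^337 = (Q^168)²·Q = [[3,108],[108,8]]
F_337 mod 113 = Q^337[0][1] = 108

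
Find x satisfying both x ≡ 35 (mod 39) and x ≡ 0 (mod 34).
1088

Using Chinese Remainder Theorem:
M = 39 × 34 = 1326
M1 = 34, M2 = 39
y1 = 34^(-1) mod 39 = 31
y2 = 39^(-1) mod 34 = 7
x = (35×34×31 + 0×39×7) mod 1326 = 1088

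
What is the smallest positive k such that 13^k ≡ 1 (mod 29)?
14

29 is prime, so ord(13) divides φ(29) = 28.
Divisors of 28: 1, 2, 4, 7, 14, 28.
Repeated squaring: 13^1 ≡ 13, 13^2 ≡ 24, 13^4 ≡ 25, 13^8 ≡ 16, 13^16 ≡ 24 (mod 29).
Test 13^d mod 29 for each divisor d in increasing order:
13^1 ≡ 13
13^2 ≡ 24
13^4 ≡ 25
13^7 = 13^4·13^2·13^1 ≡ 28
13^14 = 13^8·13^4·13^2 ≡ 1  ← first divisor giving 1
The order is 14.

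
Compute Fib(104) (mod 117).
57

Matrix identity: Q^n = [[F_(n+1), F_n], [F_n, F_(n-1)]] with Q = [[1,1],[1,0]].
n = 104 = 1101000₂. Square-and-multiply, entries mod 117:
Q^1 = [[1,1],[1,0]]
Q^3 = (Q^1)²·Q = [[3,2],[2,1]]
Q^6 = (Q^3)² = [[13,8],[8,5]]
Q^13 = (Q^6)²·Q = [[26,116],[116,27]]
Q^26 = (Q^13)² = [[92,64],[64,28]]
Q^52 = (Q^26)² = [[41,75],[75,83]]
Q^104 = (Q^52)² = [[52,57],[57,112]]
F_104 mod 117 = Q^104[0][1] = 57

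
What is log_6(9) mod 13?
4

Baby-step giant-step with step n = ⌈√13⌉ = 4.
Baby steps 6^j mod 13 (j:value) for j=0..3: 0:1, 1:6, 2:10, 3:8.
Giant-step multiplier: 6^(-4) ≡ 6^(12-4) = 6^8 ≡ 3 (mod 13).
Giant steps γ_i = 9·3^i mod 13: γ_0=9, γ_1=1 (in table at j=0).
x = i·n + j = 1·4 + 0 = 4.
Check: 6^4 ≡ 9 (mod 13).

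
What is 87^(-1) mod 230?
193

gcd(87, 230) = 1, so the inverse exists.
Extended Euclidean algorithm on (230, 87):
230 = 2 × 87 + 56  ⟹  56 = (1)·230 + (-2)·87
87 = 1 × 56 + 31  ⟹  31 = (-1)·230 + (3)·87
56 = 1 × 31 + 25  ⟹  25 = (2)·230 + (-5)·87
31 = 1 × 25 + 6  ⟹  6 = (-3)·230 + (8)·87
25 = 4 × 6 + 1  ⟹  1 = (14)·230 + (-37)·87
So (-37)·87 ≡ 1 (mod 230), i.e. 87^(-1) ≡ -37 ≡ 193 (mod 230).
Check: 87 × 193 = 16791 ≡ 1 (mod 230)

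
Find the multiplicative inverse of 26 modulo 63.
17

gcd(26, 63) = 1, so the inverse exists.
Extended Euclidean algorithm on (63, 26):
63 = 2 × 26 + 11  ⟹  11 = (1)·63 + (-2)·26
26 = 2 × 11 + 4  ⟹  4 = (-2)·63 + (5)·26
11 = 2 × 4 + 3  ⟹  3 = (5)·63 + (-12)·26
4 = 1 × 3 + 1  ⟹  1 = (-7)·63 + (17)·26
So (17)·26 ≡ 1 (mod 63), i.e. 26^(-1) ≡ 17 (mod 63).
Check: 26 × 17 = 442 ≡ 1 (mod 63)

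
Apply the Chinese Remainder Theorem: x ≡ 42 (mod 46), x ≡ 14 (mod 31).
1192

Using Chinese Remainder Theorem:
M = 46 × 31 = 1426
M1 = 31, M2 = 46
y1 = 31^(-1) mod 46 = 3
y2 = 46^(-1) mod 31 = 29
x = (42×31×3 + 14×46×29) mod 1426 = 1192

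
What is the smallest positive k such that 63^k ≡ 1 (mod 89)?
88

89 is prime, so ord(63) divides φ(89) = 88.
Divisors of 88: 1, 2, 4, 8, 11, 22, 44, 88.
Repeated squaring: 63^1 ≡ 63, 63^2 ≡ 53, 63^4 ≡ 50, 63^8 ≡ 8, 63^16 ≡ 64, 63^32 ≡ 2, 63^64 ≡ 4 (mod 89).
Test 63^d mod 89 for each divisor d in increasing order:
63^1 ≡ 63
63^2 ≡ 53
63^4 ≡ 50
63^8 ≡ 8
63^11 = 63^8·63^2·63^1 ≡ 12
63^22 = 63^16·63^4·63^2 ≡ 55
63^44 = 63^32·63^8·63^4 ≡ 88
63^88 = 63^64·63^16·63^8 ≡ 1  ← first divisor giving 1
The order is 88.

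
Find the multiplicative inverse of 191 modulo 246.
161

gcd(191, 246) = 1, so the inverse exists.
Extended Euclidean algorithm on (246, 191):
246 = 1 × 191 + 55  ⟹  55 = (1)·246 + (-1)·191
191 = 3 × 55 + 26  ⟹  26 = (-3)·246 + (4)·191
55 = 2 × 26 + 3  ⟹  3 = (7)·246 + (-9)·191
26 = 8 × 3 + 2  ⟹  2 = (-59)·246 + (76)·191
3 = 1 × 2 + 1  ⟹  1 = (66)·246 + (-85)·191
So (-85)·191 ≡ 1 (mod 246), i.e. 191^(-1) ≡ -85 ≡ 161 (mod 246).
Check: 191 × 161 = 30751 ≡ 1 (mod 246)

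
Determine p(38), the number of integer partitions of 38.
26015

p(n) counts ways to write n as a sum of positive integers (order ignored).
Euler's pentagonal recurrence: p(k) = p(k-1) + p(k-2) - p(k-5) - p(k-7) + p(k-12) + p(k-15) - ... (offsets j(3j∓1)/2, signs ++--, p(0)=1, p(<0)=0).
DP table for k = 0..37: p(0)=1, p(1)=1, p(2)=2, p(3)=3, p(4)=5, p(5)=7, p(6)=11, p(7)=15, p(8)=22, p(9)=30, p(10)=42, p(11)=56, p(12)=77, p(13)=101, p(14)=135, p(15)=176, p(16)=231, p(17)=297, p(18)=385, p(19)=490, p(20)=627, p(21)=792, p(22)=1002, p(23)=1255, p(24)=1575, p(25)=1958, p(26)=2436, p(27)=3010, p(28)=3718, p(29)=4565, p(30)=5604, p(31)=6842, p(32)=8349, p(33)=10143, p(34)=12310, p(35)=14883, p(36)=17977, p(37)=21637.
Final step: p(38) = p(37) + p(36) - p(33) - p(31) + p(26) + p(23) - p(16) - p(12) + p(3)
= 21637 + 17977 - 10143 - 6842 + 2436 + 1255 - 231 - 77 + 3
= 26015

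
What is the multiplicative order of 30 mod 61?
60

61 is prime, so ord(30) divides φ(61) = 60.
Divisors of 60: 1, 2, 3, 4, 5, 6, 10, 12, 15, 20, 30, 60.
Repeated squaring: 30^1 ≡ 30, 30^2 ≡ 46, 30^4 ≡ 42, 30^8 ≡ 56, 30^16 ≡ 25, 30^32 ≡ 15 (mod 61).
Test 30^d mod 61 for each divisor d in increasing order:
30^1 ≡ 30
30^2 ≡ 46
30^3 = 30^2·30^1 ≡ 38
30^4 ≡ 42
30^5 = 30^4·30^1 ≡ 40
30^6 = 30^4·30^2 ≡ 41
30^10 = 30^8·30^2 ≡ 14
30^12 = 30^8·30^4 ≡ 34
30^15 = 30^8·30^4·30^2·30^1 ≡ 11
30^20 = 30^16·30^4 ≡ 13
30^30 = 30^16·30^8·30^4·30^2 ≡ 60
30^60 = 30^32·30^16·30^8·30^4 ≡ 1  ← first divisor giving 1
The order is 60.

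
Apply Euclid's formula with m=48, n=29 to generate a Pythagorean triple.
(1463, 2784, 3145)

Euclid's formula: a = m² - n², b = 2mn, c = m² + n²
m = 48, n = 29
a = 48² - 29² = 2304 - 841 = 1463
b = 2 × 48 × 29 = 2784
c = 48² + 29² = 2304 + 841 = 3145
Verification: 1463² + 2784² = 2140369 + 7750656 = 9891025 = 3145² ✓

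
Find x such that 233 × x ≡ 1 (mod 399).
137

gcd(233, 399) = 1, so the inverse exists.
Extended Euclidean algorithm on (399, 233):
399 = 1 × 233 + 166  ⟹  166 = (1)·399 + (-1)·233
233 = 1 × 166 + 67  ⟹  67 = (-1)·399 + (2)·233
166 = 2 × 67 + 32  ⟹  32 = (3)·399 + (-5)·233
67 = 2 × 32 + 3  ⟹  3 = (-7)·399 + (12)·233
32 = 10 × 3 + 2  ⟹  2 = (73)·399 + (-125)·233
3 = 1 × 2 + 1  ⟹  1 = (-80)·399 + (137)·233
So (137)·233 ≡ 1 (mod 399), i.e. 233^(-1) ≡ 137 (mod 399).
Check: 233 × 137 = 31921 ≡ 1 (mod 399)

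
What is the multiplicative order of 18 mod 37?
36

37 is prime, so ord(18) divides φ(37) = 36.
Divisors of 36: 1, 2, 3, 4, 6, 9, 12, 18, 36.
Repeated squaring: 18^1 ≡ 18, 18^2 ≡ 28, 18^4 ≡ 7, 18^8 ≡ 12, 18^16 ≡ 33, 18^32 ≡ 16 (mod 37).
Test 18^d mod 37 for each divisor d in increasing order:
18^1 ≡ 18
18^2 ≡ 28
18^3 = 18^2·18^1 ≡ 23
18^4 ≡ 7
18^6 = 18^4·18^2 ≡ 11
18^9 = 18^8·18^1 ≡ 31
18^12 = 18^8·18^4 ≡ 10
18^18 = 18^16·18^2 ≡ 36
18^36 = 18^32·18^4 ≡ 1  ← first divisor giving 1
The order is 36.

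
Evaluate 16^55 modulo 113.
106

Repeated squaring. Binary of 55 = 110111.
16^1 ≡ 16 (mod 113); 16^2 ≡ 30 (mod 113); 16^4 ≡ 109 (mod 113); 16^8 ≡ 16 (mod 113); 16^16 ≡ 30 (mod 113); 16^32 ≡ 109 (mod 113)
16^55 = 16^1 × 16^2 × 16^4 × 16^16 × 16^32 ≡ 106 (mod 113)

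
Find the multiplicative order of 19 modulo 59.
29

59 is prime, so ord(19) divides φ(59) = 58.
Divisors of 58: 1, 2, 29, 58.
Repeated squaring: 19^1 ≡ 19, 19^2 ≡ 7, 19^4 ≡ 49, 19^8 ≡ 41, 19^16 ≡ 29, 19^32 ≡ 15 (mod 59).
Test 19^d mod 59 for each divisor d in increasing order:
19^1 ≡ 19
19^2 ≡ 7
19^29 = 19^16·19^8·19^4·19^1 ≡ 1  ← first divisor giving 1
The order is 29.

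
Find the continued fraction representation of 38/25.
[1; 1, 1, 12]

Euclidean algorithm steps:
38 = 1 × 25 + 13
25 = 1 × 13 + 12
13 = 1 × 12 + 1
12 = 12 × 1 + 0
Continued fraction: [1; 1, 1, 12]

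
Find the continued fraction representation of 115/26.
[4; 2, 2, 1, 3]

Euclidean algorithm steps:
115 = 4 × 26 + 11
26 = 2 × 11 + 4
11 = 2 × 4 + 3
4 = 1 × 3 + 1
3 = 3 × 1 + 0
Continued fraction: [4; 2, 2, 1, 3]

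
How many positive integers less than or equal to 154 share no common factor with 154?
60

154 = 2 × 7 × 11
φ(n) = n × ∏(1 - 1/p) for each prime p dividing n
φ(154) = 154 × (1 - 1/2) × (1 - 1/7) × (1 - 1/11) = 60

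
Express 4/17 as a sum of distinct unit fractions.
1/5 + 1/29 + 1/1233 + 1/3039345

Greedy algorithm:
4/17: ceiling(17/4) = 5, use 1/5
3/85: ceiling(85/3) = 29, use 1/29
2/2465: ceiling(2465/2) = 1233, use 1/1233
1/3039345: ceiling(3039345/1) = 3039345, use 1/3039345
Result: 4/17 = 1/5 + 1/29 + 1/1233 + 1/3039345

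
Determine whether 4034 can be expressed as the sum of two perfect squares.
35² + 53² (a=35, b=53)

Factorization: 4034 = 2 × 2017
By Fermat: n is sum of two squares iff every prime p ≡ 3 (mod 4) appears to even power.
All primes ≡ 3 (mod 4) appear to even power.
Search a = 0, 1, 2, … for 4034 - a² a perfect square: first hit at a = 35: 4034 - 1225 = 2809 = 53².
4034 = 35² + 53² = 1225 + 2809 ✓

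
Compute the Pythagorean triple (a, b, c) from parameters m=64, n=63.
(127, 8064, 8065)

Euclid's formula: a = m² - n², b = 2mn, c = m² + n²
m = 64, n = 63
a = 64² - 63² = 4096 - 3969 = 127
b = 2 × 64 × 63 = 8064
c = 64² + 63² = 4096 + 3969 = 8065
Verification: 127² + 8064² = 16129 + 65028096 = 65044225 = 8065² ✓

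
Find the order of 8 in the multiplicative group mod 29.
28

29 is prime, so ord(8) divides φ(29) = 28.
Divisors of 28: 1, 2, 4, 7, 14, 28.
Repeated squaring: 8^1 ≡ 8, 8^2 ≡ 6, 8^4 ≡ 7, 8^8 ≡ 20, 8^16 ≡ 23 (mod 29).
Test 8^d mod 29 for each divisor d in increasing order:
8^1 ≡ 8
8^2 ≡ 6
8^4 ≡ 7
8^7 = 8^4·8^2·8^1 ≡ 17
8^14 = 8^8·8^4·8^2 ≡ 28
8^28 = 8^16·8^8·8^4 ≡ 1  ← first divisor giving 1
The order is 28.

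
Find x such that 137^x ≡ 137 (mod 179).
1

Baby-step giant-step with step n = ⌈√179⌉ = 14.
Baby steps 137^j mod 179 (j:value) for j=0..13: 0:1, 1:137, 2:153, 3:18, 4:139, 5:69, 6:145, 7:175, 8:168, 9:104, 10:107, 11:160, 12:82, 13:136.
h = 137 is already in the table at j=1, so x = 1.
Check: 137^1 ≡ 137 (mod 179).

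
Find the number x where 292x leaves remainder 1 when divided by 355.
293

gcd(292, 355) = 1, so the inverse exists.
Extended Euclidean algorithm on (355, 292):
355 = 1 × 292 + 63  ⟹  63 = (1)·355 + (-1)·292
292 = 4 × 63 + 40  ⟹  40 = (-4)·355 + (5)·292
63 = 1 × 40 + 23  ⟹  23 = (5)·355 + (-6)·292
40 = 1 × 23 + 17  ⟹  17 = (-9)·355 + (11)·292
23 = 1 × 17 + 6  ⟹  6 = (14)·355 + (-17)·292
17 = 2 × 6 + 5  ⟹  5 = (-37)·355 + (45)·292
6 = 1 × 5 + 1  ⟹  1 = (51)·355 + (-62)·292
So (-62)·292 ≡ 1 (mod 355), i.e. 292^(-1) ≡ -62 ≡ 293 (mod 355).
Check: 292 × 293 = 85556 ≡ 1 (mod 355)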